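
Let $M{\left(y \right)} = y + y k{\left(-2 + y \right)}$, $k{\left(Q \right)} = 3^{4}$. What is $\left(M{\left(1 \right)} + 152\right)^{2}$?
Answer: $54756$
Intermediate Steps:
$k{\left(Q \right)} = 81$
$M{\left(y \right)} = 82 y$ ($M{\left(y \right)} = y + y 81 = y + 81 y = 82 y$)
$\left(M{\left(1 \right)} + 152\right)^{2} = \left(82 \cdot 1 + 152\right)^{2} = \left(82 + 152\right)^{2} = 234^{2} = 54756$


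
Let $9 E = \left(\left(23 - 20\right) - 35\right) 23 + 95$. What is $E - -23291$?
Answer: $\frac{208978}{9} \approx 23220.0$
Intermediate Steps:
$E = - \frac{641}{9}$ ($E = \frac{\left(\left(23 - 20\right) - 35\right) 23 + 95}{9} = \frac{\left(3 - 35\right) 23 + 95}{9} = \frac{\left(-32\right) 23 + 95}{9} = \frac{-736 + 95}{9} = \frac{1}{9} \left(-641\right) = - \frac{641}{9} \approx -71.222$)
$E - -23291 = - \frac{641}{9} - -23291 = - \frac{641}{9} + 23291 = \frac{208978}{9}$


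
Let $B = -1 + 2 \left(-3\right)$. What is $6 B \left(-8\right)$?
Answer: $336$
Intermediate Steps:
$B = -7$ ($B = -1 - 6 = -7$)
$6 B \left(-8\right) = 6 \left(-7\right) \left(-8\right) = \left(-42\right) \left(-8\right) = 336$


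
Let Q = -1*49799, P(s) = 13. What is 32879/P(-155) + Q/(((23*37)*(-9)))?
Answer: 252467648/99567 ≈ 2535.7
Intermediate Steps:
Q = -49799
32879/P(-155) + Q/(((23*37)*(-9))) = 32879/13 - 49799/((23*37)*(-9)) = 32879*(1/13) - 49799/(851*(-9)) = 32879/13 - 49799/(-7659) = 32879/13 - 49799*(-1/7659) = 32879/13 + 49799/7659 = 252467648/99567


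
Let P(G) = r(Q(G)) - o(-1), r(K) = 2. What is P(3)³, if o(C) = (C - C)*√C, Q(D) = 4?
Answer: 8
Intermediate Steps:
o(C) = 0 (o(C) = 0*√C = 0)
P(G) = 2 (P(G) = 2 - 1*0 = 2 + 0 = 2)
P(3)³ = 2³ = 8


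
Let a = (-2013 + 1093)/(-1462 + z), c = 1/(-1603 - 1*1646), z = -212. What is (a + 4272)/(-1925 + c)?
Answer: -645490382/290826159 ≈ -2.2195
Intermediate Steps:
c = -1/3249 (c = 1/(-1603 - 1646) = 1/(-3249) = -1/3249 ≈ -0.00030779)
a = 460/837 (a = (-2013 + 1093)/(-1462 - 212) = -920/(-1674) = -920*(-1/1674) = 460/837 ≈ 0.54958)
(a + 4272)/(-1925 + c) = (460/837 + 4272)/(-1925 - 1/3249) = 3576124/(837*(-6254326/3249)) = (3576124/837)*(-3249/6254326) = -645490382/290826159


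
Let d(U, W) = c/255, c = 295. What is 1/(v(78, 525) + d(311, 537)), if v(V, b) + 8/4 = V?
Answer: 51/3935 ≈ 0.012961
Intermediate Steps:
v(V, b) = -2 + V
d(U, W) = 59/51 (d(U, W) = 295/255 = 295*(1/255) = 59/51)
1/(v(78, 525) + d(311, 537)) = 1/((-2 + 78) + 59/51) = 1/(76 + 59/51) = 1/(3935/51) = 51/3935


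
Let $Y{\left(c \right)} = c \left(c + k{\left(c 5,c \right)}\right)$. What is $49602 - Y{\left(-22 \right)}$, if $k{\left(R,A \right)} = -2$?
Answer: $49074$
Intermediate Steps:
$Y{\left(c \right)} = c \left(-2 + c\right)$ ($Y{\left(c \right)} = c \left(c - 2\right) = c \left(-2 + c\right)$)
$49602 - Y{\left(-22 \right)} = 49602 - - 22 \left(-2 - 22\right) = 49602 - \left(-22\right) \left(-24\right) = 49602 - 528 = 49074$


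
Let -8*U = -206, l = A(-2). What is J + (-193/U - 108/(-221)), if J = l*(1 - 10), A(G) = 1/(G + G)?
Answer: -433085/91052 ≈ -4.7565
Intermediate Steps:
A(G) = 1/(2*G)
l = -¼ (l = (½)/(-2) = (½)*(-½) = -¼ ≈ -0.25000)
U = 103/4 (U = -⅛*(-206) = 103/4 ≈ 25.750)
J = 9/4 (J = -(1 - 10)/4 = -¼*(-9) = 9/4 ≈ 2.2500)
J + (-193/U - 108/(-221)) = 9/4 + (-193/103/4 - 108/(-221)) = 9/4 + (-193*4/103 - 108*(-1/221)) = 9/4 + (-772/103 + 108/221) = 9/4 - 159488/22763 = -433085/91052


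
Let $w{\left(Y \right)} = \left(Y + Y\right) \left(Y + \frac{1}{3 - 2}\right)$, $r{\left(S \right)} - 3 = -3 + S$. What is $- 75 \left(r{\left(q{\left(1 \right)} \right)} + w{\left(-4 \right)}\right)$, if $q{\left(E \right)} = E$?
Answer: $-1875$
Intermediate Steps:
$r{\left(S \right)} = S$ ($r{\left(S \right)} = 3 + \left(-3 + S\right) = S$)
$w{\left(Y \right)} = 2 Y \left(1 + Y\right)$ ($w{\left(Y \right)} = 2 Y \left(Y + 1^{-1}\right) = 2 Y \left(Y + 1\right) = 2 Y \left(1 + Y\right)$)
$- 75 \left(r{\left(q{\left(1 \right)} \right)} + w{\left(-4 \right)}\right) = - 75 \left(1 + 2 \left(-4\right) \left(1 - 4\right)\right) = - 75 \left(1 + 2 \left(-4\right) \left(-3\right)\right) = - 75 \left(1 + 24\right) = \left(-75\right) 25 = -1875$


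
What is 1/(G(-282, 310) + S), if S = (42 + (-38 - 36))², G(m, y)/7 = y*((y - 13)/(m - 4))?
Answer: -13/15983 ≈ -0.00081336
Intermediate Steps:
G(m, y) = 7*y*(-13 + y)/(-4 + m) (G(m, y) = 7*(y*((y - 13)/(m - 4))) = 7*(y*((-13 + y)/(-4 + m))) = 7*(y*(-13 + y)/(-4 + m)) = 7*y*(-13 + y)/(-4 + m))
S = 1024 (S = (42 - 74)² = (-32)² = 1024)
1/(G(-282, 310) + S) = 1/(7*310*(-13 + 310)/(-4 - 282) + 1024) = 1/(7*310*297/(-286) + 1024) = 1/(7*310*(-1/286)*297 + 1024) = 1/(-29295/13 + 1024) = 1/(-15983/13) = -13/15983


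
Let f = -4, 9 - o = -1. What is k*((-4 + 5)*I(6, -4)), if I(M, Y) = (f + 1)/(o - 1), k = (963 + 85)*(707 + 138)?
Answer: -885560/3 ≈ -2.9519e+5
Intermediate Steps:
o = 10 (o = 9 - 1*(-1) = 9 + 1 = 10)
k = 885560 (k = 1048*845 = 885560)
I(M, Y) = -1/3 (I(M, Y) = (-4 + 1)/(10 - 1) = -3/9 = -3*1/9 = -1/3)
k*((-4 + 5)*I(6, -4)) = 885560*((-4 + 5)*(-1/3)) = 885560*(1*(-1/3)) = 885560*(-1/3) = -885560/3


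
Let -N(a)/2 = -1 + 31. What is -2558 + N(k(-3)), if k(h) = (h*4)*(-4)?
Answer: -2618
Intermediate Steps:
k(h) = -16*h (k(h) = (4*h)*(-4) = -16*h)
N(a) = -60 (N(a) = -2*(-1 + 31) = -2*30 = -60)
-2558 + N(k(-3)) = -2558 - 60 = -2618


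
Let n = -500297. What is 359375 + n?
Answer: -140922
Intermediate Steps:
359375 + n = 359375 - 500297 = -140922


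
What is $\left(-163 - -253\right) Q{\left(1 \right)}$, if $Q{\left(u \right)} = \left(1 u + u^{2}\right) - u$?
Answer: $90$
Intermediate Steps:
$Q{\left(u \right)} = u^{2}$ ($Q{\left(u \right)} = \left(u + u^{2}\right) - u = u^{2}$)
$\left(-163 - -253\right) Q{\left(1 \right)} = \left(-163 - -253\right) 1^{2} = \left(-163 + 253\right) 1 = 90 \cdot 1 = 90$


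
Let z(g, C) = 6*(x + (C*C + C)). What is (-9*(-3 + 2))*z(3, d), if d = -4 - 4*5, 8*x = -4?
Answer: 29781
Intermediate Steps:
x = -½ (x = (⅛)*(-4) = -½ ≈ -0.50000)
d = -24 (d = -4 - 20 = -24)
z(g, C) = -3 + 6*C + 6*C² (z(g, C) = 6*(-½ + (C*C + C)) = 6*(-½ + (C² + C)) = 6*(-½ + (C + C²)) = 6*(-½ + C + C²) = -3 + 6*C + 6*C²)
(-9*(-3 + 2))*z(3, d) = (-9*(-3 + 2))*(-3 + 6*(-24) + 6*(-24)²) = (-9*(-1))*(-3 - 144 + 6*576) = (-3*(-3))*(-3 - 144 + 3456) = 9*3309 = 29781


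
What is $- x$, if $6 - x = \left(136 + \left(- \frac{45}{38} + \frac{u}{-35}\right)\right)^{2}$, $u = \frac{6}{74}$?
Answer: $\frac{43997695112641}{2421624100} \approx 18169.0$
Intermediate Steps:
$u = \frac{3}{37}$ ($u = 6 \cdot \frac{1}{74} = \frac{3}{37} \approx 0.081081$)
$x = - \frac{43997695112641}{2421624100}$ ($x = 6 - \left(136 + \left(- \frac{45}{38} + \frac{3}{37 \left(-35\right)}\right)\right)^{2} = 6 - \left(136 + \left(\left(-45\right) \frac{1}{38} + \frac{3}{37} \left(- \frac{1}{35}\right)\right)\right)^{2} = 6 - \left(136 - \frac{58389}{49210}\right)^{2} = 6 - \left(\frac{6634171}{49210}\right)^{2} = 6 - \frac{44012224857241}{2421624100} = - \frac{43997695112641}{2421624100} \approx -18169.0$)
$- x = \left(-1\right) \left(- \frac{43997695112641}{2421624100}\right) = \frac{43997695112641}{2421624100}$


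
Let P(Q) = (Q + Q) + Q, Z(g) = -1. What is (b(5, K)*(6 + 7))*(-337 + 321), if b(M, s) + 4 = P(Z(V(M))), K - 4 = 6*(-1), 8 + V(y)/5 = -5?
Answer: 1456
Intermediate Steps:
V(y) = -65 (V(y) = -40 + 5*(-5) = -40 - 25 = -65)
K = -2 (K = 4 + 6*(-1) = 4 - 6 = -2)
P(Q) = 3*Q (P(Q) = 2*Q + Q = 3*Q)
b(M, s) = -7 (b(M, s) = -4 + 3*(-1) = -4 - 3 = -7)
(b(5, K)*(6 + 7))*(-337 + 321) = (-7*(6 + 7))*(-337 + 321) = -7*13*(-16) = -91*(-16) = 1456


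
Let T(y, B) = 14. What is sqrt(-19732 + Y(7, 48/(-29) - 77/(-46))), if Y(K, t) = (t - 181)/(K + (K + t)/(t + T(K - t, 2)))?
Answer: 3*I*sqrt(113698279805681405)/7196930 ≈ 140.56*I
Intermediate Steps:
Y(K, t) = (-181 + t)/(K + (K + t)/(14 + t)) (Y(K, t) = (t - 181)/(K + (K + t)/(t + 14)) = (-181 + t)/(K + (K + t)/(14 + t)))
sqrt(-19732 + Y(7, 48/(-29) - 77/(-46))) = sqrt(-19732 + (-2534 + (48/(-29) - 77/(-46))**2 - 167*(48/(-29) - 77/(-46)))/((48/(-29) - 77/(-46)) + 15*7 + 7*(48/(-29) - 77/(-46)))) = sqrt(-19732 + (-2534 + (48*(-1/29) - 77*(-1/46))**2 - 167*(48*(-1/29) - 77*(-1/46)))/((48*(-1/29) - 77*(-1/46)) + 105 + 7*(48*(-1/29) - 77*(-1/46)))) = sqrt(-19732 + (-2534 + (-48/29 + 77/46)**2 - 167*(-48/29 + 77/46))/((-48/29 + 77/46) + 105 + 7*(-48/29 + 77/46))) = sqrt(-19732 + (-2534 + (25/1334)**2 - 167*25/1334)/(25/1334 + 105 + 7*(25/1334))) = sqrt(-19732 + (-2534 + 625/1779556 - 4175/1334)/(25/1334 + 105 + 175/1334)) = sqrt(-19732 - 4514963729/1779556/(70135/667)) = sqrt(-19732 + (667/70135)*(-4514963729/1779556)) = sqrt(-19732 - 4514963729/187120180) = sqrt(-3696770355489/187120180) = 3*I*sqrt(113698279805681405)/7196930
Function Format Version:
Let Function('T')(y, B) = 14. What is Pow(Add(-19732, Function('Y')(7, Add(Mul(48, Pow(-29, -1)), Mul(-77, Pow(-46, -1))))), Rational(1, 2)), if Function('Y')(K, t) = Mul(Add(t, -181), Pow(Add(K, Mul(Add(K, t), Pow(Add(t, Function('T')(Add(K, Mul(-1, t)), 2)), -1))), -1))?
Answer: Mul(Rational(3, 7196930), I, Pow(113698279805681405, Rational(1, 2))) ≈ Mul(140.56, I)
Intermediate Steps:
Function('Y')(K, t) = Mul(Pow(Add(K, Mul(Pow(Add(14, t), -1), Add(K, t))), -1), Add(-181, t)) (Function('Y')(K, t) = Mul(Add(t, -181), Pow(Add(K, Mul(Add(K, t), Pow(Add(t, 14), -1))), -1)) = Mul(Add(-181, t), Pow(Add(K, Mul(Add(K, t), Pow(Add(14, t), -1))), -1)) = Mul(Add(-181, t), Pow(Add(K, Mul(Pow(Add(14, t), -1), Add(K, t))), -1)) = Mul(Pow(Add(K, Mul(Pow(Add(14, t), -1), Add(K, t))), -1), Add(-181, t)))
Pow(Add(-19732, Function('Y')(7, Add(Mul(48, Pow(-29, -1)), Mul(-77, Pow(-46, -1))))), Rational(1, 2)) = Pow(Add(-19732, Mul(Pow(Add(Add(Mul(48, Pow(-29, -1)), Mul(-77, Pow(-46, -1))), Mul(15, 7), Mul(7, Add(Mul(48, Pow(-29, -1)), Mul(-77, Pow(-46, -1))))), -1), Add(-2534, Pow(Add(Mul(48, Pow(-29, -1)), Mul(-77, Pow(-46, -1))), 2), Mul(-167, Add(Mul(48, Pow(-29, -1)), Mul(-77, Pow(-46, -1))))))), Rational(1, 2)) = Pow(Add(-19732, Mul(Pow(Add(Add(Mul(48, Rational(-1, 29)), Mul(-77, Rational(-1, 46))), 105, Mul(7, Add(Mul(48, Rational(-1, 29)), Mul(-77, Rational(-1, 46))))), -1), Add(-2534, Pow(Add(Mul(48, Rational(-1, 29)), Mul(-77, Rational(-1, 46))), 2), Mul(-167, Add(Mul(48, Rational(-1, 29)), Mul(-77, Rational(-1, 46))))))), Rational(1, 2)) = Pow(Add(-19732, Mul(Pow(Add(Add(Rational(-48, 29), Rational(77, 46)), 105, Mul(7, Add(Rational(-48, 29), Rational(77, 46)))), -1), Add(-2534, Pow(Add(Rational(-48, 29), Rational(77, 46)), 2), Mul(-167, Add(Rational(-48, 29), Rational(77, 46)))))), Rational(1, 2)) = Pow(Add(-19732, Mul(Pow(Add(Rational(25, 1334), 105, Mul(7, Rational(25, 1334))), -1), Add(-2534, Pow(Rational(25, 1334), 2), Mul(-167, Rational(25, 1334))))), Rational(1, 2)) = Pow(Add(-19732, Mul(Pow(Add(Rational(25, 1334), 105, Rational(175, 1334)), -1), Add(-2534, Rational(625, 1779556), Rational(-4175, 1334)))), Rational(1, 2)) = Pow(Add(-19732, Mul(Pow(Rational(70135, 667), -1), Rational(-4514963729, 1779556))), Rational(1, 2)) = Pow(Add(-19732, Mul(Rational(667, 70135), Rational(-4514963729, 1779556))), Rational(1, 2)) = Pow(Add(-19732, Rational(-4514963729, 187120180)), Rational(1, 2)) = Pow(Rational(-3696770355489, 187120180), Rational(1, 2)) = Mul(Rational(3, 7196930), I, Pow(113698279805681405, Rational(1, 2)))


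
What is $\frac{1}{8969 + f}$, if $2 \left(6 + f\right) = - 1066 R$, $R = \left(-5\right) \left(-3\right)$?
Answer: $\frac{1}{968} \approx 0.0010331$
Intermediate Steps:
$R = 15$
$f = -8001$ ($f = -6 + \frac{\left(-1066\right) 15}{2} = -6 + \frac{1}{2} \left(-15990\right) = -6 - 7995 = -8001$)
$\frac{1}{8969 + f} = \frac{1}{8969 - 8001} = \frac{1}{968}$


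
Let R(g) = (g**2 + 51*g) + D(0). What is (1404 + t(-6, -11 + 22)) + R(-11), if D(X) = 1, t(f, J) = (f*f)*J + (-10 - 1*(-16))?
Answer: 1367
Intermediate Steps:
t(f, J) = 6 + J*f**2 (t(f, J) = f**2*J + (-10 + 16) = J*f**2 + 6 = 6 + J*f**2)
R(g) = 1 + g**2 + 51*g (R(g) = (g**2 + 51*g) + 1 = 1 + g**2 + 51*g)
(1404 + t(-6, -11 + 22)) + R(-11) = (1404 + (6 + (-11 + 22)*(-6)**2)) + (1 + (-11)**2 + 51*(-11)) = (1404 + (6 + 11*36)) + (1 + 121 - 561) = (1404 + (6 + 396)) - 439 = (1404 + 402) - 439 = 1806 - 439 = 1367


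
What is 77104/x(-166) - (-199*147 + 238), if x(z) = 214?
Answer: 3143157/107 ≈ 29375.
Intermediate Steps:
77104/x(-166) - (-199*147 + 238) = 77104/214 - (-199*147 + 238) = 77104*(1/214) - (-29253 + 238) = 38552/107 - 1*(-29015) = 38552/107 + 29015 = 3143157/107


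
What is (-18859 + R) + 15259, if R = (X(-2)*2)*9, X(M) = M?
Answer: -3636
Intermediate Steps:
R = -36 (R = -2*2*9 = -4*9 = -36)
(-18859 + R) + 15259 = (-18859 - 36) + 15259 = -18895 + 15259 = -3636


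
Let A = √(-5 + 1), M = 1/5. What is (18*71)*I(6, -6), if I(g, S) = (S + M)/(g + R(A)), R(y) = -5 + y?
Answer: -37062/25 + 74124*I/25 ≈ -1482.5 + 2965.0*I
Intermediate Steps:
M = ⅕ ≈ 0.20000
A = 2*I (A = √(-4) = 2*I ≈ 2.0*I)
I(g, S) = (⅕ + S)/(-5 + g + 2*I) (I(g, S) = (S + ⅕)/(g + (-5 + 2*I)) = (⅕ + S)/(-5 + g + 2*I))
(18*71)*I(6, -6) = (18*71)*((⅕ - 6)/(-5 + 6 + 2*I)) = 1278*(-29/5/(1 + 2*I)) = 1278*(((1 - 2*I)/5)*(-29/5)) = 1278*(-29*(1 - 2*I)/25) = -37062*(1 - 2*I)/25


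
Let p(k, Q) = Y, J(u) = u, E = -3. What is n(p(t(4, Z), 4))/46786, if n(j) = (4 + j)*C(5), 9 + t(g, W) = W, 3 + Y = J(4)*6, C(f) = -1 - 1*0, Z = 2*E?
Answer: -25/46786 ≈ -0.00053435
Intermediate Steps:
Z = -6 (Z = 2*(-3) = -6)
C(f) = -1 (C(f) = -1 + 0 = -1)
Y = 21 (Y = -3 + 4*6 = -3 + 24 = 21)
t(g, W) = -9 + W
p(k, Q) = 21
n(j) = -4 - j (n(j) = (4 + j)*(-1) = -4 - j)
n(p(t(4, Z), 4))/46786 = (-4 - 1*21)/46786 = (-4 - 21)*(1/46786) = -25*1/46786 = -25/46786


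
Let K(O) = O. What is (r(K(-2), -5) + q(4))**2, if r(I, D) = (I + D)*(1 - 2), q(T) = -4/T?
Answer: 36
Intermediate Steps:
r(I, D) = -D - I (r(I, D) = (D + I)*(-1) = -D - I)
(r(K(-2), -5) + q(4))**2 = ((-1*(-5) - 1*(-2)) - 4/4)**2 = ((5 + 2) - 4*1/4)**2 = (7 - 1)**2 = 6**2 = 36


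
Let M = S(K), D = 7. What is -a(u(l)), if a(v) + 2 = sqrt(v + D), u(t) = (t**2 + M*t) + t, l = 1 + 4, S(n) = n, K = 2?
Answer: 2 - sqrt(47) ≈ -4.8557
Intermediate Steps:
M = 2
l = 5
u(t) = t**2 + 3*t (u(t) = (t**2 + 2*t) + t = t**2 + 3*t)
a(v) = -2 + sqrt(7 + v) (a(v) = -2 + sqrt(v + 7) = -2 + sqrt(7 + v))
-a(u(l)) = -(-2 + sqrt(7 + 5*(3 + 5))) = -(-2 + sqrt(7 + 5*8)) = -(-2 + sqrt(7 + 40)) = -(-2 + sqrt(47)) = 2 - sqrt(47)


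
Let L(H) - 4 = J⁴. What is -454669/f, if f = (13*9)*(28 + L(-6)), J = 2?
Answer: -454669/5616 ≈ -80.960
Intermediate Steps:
L(H) = 20 (L(H) = 4 + 2⁴ = 4 + 16 = 20)
f = 5616 (f = (13*9)*(28 + 20) = 117*48 = 5616)
-454669/f = -454669/5616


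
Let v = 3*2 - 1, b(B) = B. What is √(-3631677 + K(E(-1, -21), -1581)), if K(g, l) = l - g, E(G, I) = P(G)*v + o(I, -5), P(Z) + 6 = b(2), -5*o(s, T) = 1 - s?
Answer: 2*I*√22707710/5 ≈ 1906.1*I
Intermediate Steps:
o(s, T) = -⅕ + s/5 (o(s, T) = -(1 - s)/5 = -⅕ + s/5)
v = 5 (v = 6 - 1 = 5)
P(Z) = -4 (P(Z) = -6 + 2 = -4)
E(G, I) = -101/5 + I/5 (E(G, I) = -4*5 + (-⅕ + I/5) = -20 + (-⅕ + I/5) = -101/5 + I/5)
√(-3631677 + K(E(-1, -21), -1581)) = √(-3631677 + (-1581 - (-101/5 + (⅕)*(-21)))) = √(-3631677 + (-1581 - (-101/5 - 21/5))) = √(-3631677 + (-1581 - 1*(-122/5))) = √(-3631677 + (-1581 + 122/5)) = √(-3631677 - 7783/5) = √(-18166168/5) = 2*I*√22707710/5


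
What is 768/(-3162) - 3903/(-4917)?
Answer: 475835/863753 ≈ 0.55089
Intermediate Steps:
768/(-3162) - 3903/(-4917) = 768*(-1/3162) - 3903*(-1/4917) = -128/527 + 1301/1639 = 475835/863753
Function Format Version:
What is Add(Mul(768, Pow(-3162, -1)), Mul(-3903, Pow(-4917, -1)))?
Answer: Rational(475835, 863753) ≈ 0.55089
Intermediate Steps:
Add(Mul(768, Pow(-3162, -1)), Mul(-3903, Pow(-4917, -1))) = Add(Mul(768, Rational(-1, 3162)), Mul(-3903, Rational(-1, 4917))) = Add(Rational(-128, 527), Rational(1301, 1639)) = Rational(475835, 863753)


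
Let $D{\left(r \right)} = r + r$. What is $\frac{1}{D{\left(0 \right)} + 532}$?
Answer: $\frac{1}{532} \approx 0.0018797$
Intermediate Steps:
$D{\left(r \right)} = 2 r$
$\frac{1}{D{\left(0 \right)} + 532} = \frac{1}{2 \cdot 0 + 532} = \frac{1}{0 + 532} = \frac{1}{532}$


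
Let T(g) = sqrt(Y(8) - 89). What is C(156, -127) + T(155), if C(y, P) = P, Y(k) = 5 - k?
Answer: -127 + 2*I*sqrt(23) ≈ -127.0 + 9.5917*I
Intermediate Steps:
T(g) = 2*I*sqrt(23) (T(g) = sqrt((5 - 1*8) - 89) = sqrt((5 - 8) - 89) = sqrt(-3 - 89) = sqrt(-92) = 2*I*sqrt(23))
C(156, -127) + T(155) = -127 + 2*I*sqrt(23)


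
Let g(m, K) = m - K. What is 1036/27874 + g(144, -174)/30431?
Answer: 2885032/60588121 ≈ 0.047617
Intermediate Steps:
1036/27874 + g(144, -174)/30431 = 1036/27874 + (144 - 1*(-174))/30431 = 1036*(1/27874) + (144 + 174)*(1/30431) = 74/1991 + 318*(1/30431) = 74/1991 + 318/30431 = 2885032/60588121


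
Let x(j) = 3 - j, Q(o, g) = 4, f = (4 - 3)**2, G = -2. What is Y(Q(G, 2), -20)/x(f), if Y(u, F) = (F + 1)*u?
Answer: -38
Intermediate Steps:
f = 1 (f = 1**2 = 1)
Y(u, F) = u*(1 + F) (Y(u, F) = (1 + F)*u = u*(1 + F))
Y(Q(G, 2), -20)/x(f) = (4*(1 - 20))/(3 - 1*1) = (4*(-19))/(3 - 1) = -76/2 = -76*1/2 = -38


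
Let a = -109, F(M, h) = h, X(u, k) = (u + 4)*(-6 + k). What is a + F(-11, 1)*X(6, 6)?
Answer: -109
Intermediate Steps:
X(u, k) = (-6 + k)*(4 + u) (X(u, k) = (4 + u)*(-6 + k) = (-6 + k)*(4 + u))
a + F(-11, 1)*X(6, 6) = -109 + 1*(-24 - 6*6 + 4*6 + 6*6) = -109 + 1*(-24 - 36 + 24 + 36) = -109 + 1*0 = -109 + 0 = -109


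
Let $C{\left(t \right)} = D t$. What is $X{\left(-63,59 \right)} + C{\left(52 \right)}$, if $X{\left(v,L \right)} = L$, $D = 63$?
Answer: $3335$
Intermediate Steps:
$C{\left(t \right)} = 63 t$
$X{\left(-63,59 \right)} + C{\left(52 \right)} = 59 + 63 \cdot 52 = 59 + 3276 = 3335$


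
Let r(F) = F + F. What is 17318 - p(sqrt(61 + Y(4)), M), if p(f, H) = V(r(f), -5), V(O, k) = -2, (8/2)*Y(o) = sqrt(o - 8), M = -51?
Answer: 17320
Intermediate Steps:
r(F) = 2*F
Y(o) = sqrt(-8 + o)/4 (Y(o) = sqrt(o - 8)/4 = sqrt(-8 + o)/4)
p(f, H) = -2
17318 - p(sqrt(61 + Y(4)), M) = 17318 - 1*(-2) = 17318 + 2 = 17320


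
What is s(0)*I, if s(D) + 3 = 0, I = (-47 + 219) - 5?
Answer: -501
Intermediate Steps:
I = 167 (I = 172 - 5 = 167)
s(D) = -3 (s(D) = -3 + 0 = -3)
s(0)*I = -3*167 = -501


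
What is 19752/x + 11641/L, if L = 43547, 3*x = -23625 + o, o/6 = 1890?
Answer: -38689069/8491665 ≈ -4.5561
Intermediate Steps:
o = 11340 (o = 6*1890 = 11340)
x = -4095 (x = (-23625 + 11340)/3 = (⅓)*(-12285) = -4095)
19752/x + 11641/L = 19752/(-4095) + 11641/43547 = 19752*(-1/4095) + 11641*(1/43547) = -6584/1365 + 1663/6221 = -38689069/8491665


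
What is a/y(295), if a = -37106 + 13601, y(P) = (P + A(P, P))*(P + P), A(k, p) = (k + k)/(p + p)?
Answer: -4701/34928 ≈ -0.13459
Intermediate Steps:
A(k, p) = k/p (A(k, p) = (2*k)/((2*p)) = (2*k)*(1/(2*p)) = k/p)
y(P) = 2*P*(1 + P) (y(P) = (P + P/P)*(P + P) = (P + 1)*(2*P) = (1 + P)*(2*P) = 2*P*(1 + P))
a = -23505
a/y(295) = -23505*1/(590*(1 + 295)) = -23505/(2*295*296) = -23505/174640 = -23505*1/174640 = -4701/34928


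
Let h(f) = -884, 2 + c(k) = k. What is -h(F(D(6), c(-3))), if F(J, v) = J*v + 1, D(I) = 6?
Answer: 884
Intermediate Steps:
c(k) = -2 + k
F(J, v) = 1 + J*v
-h(F(D(6), c(-3))) = -1*(-884) = 884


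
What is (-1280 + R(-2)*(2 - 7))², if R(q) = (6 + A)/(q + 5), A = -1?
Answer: 14938225/9 ≈ 1.6598e+6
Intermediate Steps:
R(q) = 5/(5 + q) (R(q) = (6 - 1)/(q + 5) = 5/(5 + q))
(-1280 + R(-2)*(2 - 7))² = (-1280 + (5/(5 - 2))*(2 - 7))² = (-1280 + (5/3)*(-5))² = (-1280 - 25/3)² = (-3865/3)² = 14938225/9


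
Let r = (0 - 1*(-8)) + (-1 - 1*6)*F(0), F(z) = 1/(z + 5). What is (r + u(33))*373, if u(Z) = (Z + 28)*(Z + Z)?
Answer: 7520799/5 ≈ 1.5042e+6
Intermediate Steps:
F(z) = 1/(5 + z)
u(Z) = 2*Z*(28 + Z) (u(Z) = (28 + Z)*(2*Z) = 2*Z*(28 + Z))
r = 33/5 (r = (0 - 1*(-8)) + (-1 - 1*6)/(5 + 0) = (0 + 8) + (-1 - 6)/5 = 8 - 7*⅕ = 8 - 7/5 = 33/5 ≈ 6.6000)
(r + u(33))*373 = (33/5 + 2*33*(28 + 33))*373 = (33/5 + 2*33*61)*373 = (33/5 + 4026)*373 = (20163/5)*373 = 7520799/5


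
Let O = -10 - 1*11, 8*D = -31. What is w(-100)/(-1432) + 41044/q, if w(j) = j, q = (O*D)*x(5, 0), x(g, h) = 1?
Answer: 3792461/7518 ≈ 504.45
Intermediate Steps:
D = -31/8 (D = (1/8)*(-31) = -31/8 ≈ -3.8750)
O = -21 (O = -10 - 11 = -21)
q = 651/8 (q = -21*(-31/8)*1 = (651/8)*1 = 651/8 ≈ 81.375)
w(-100)/(-1432) + 41044/q = -100/(-1432) + 41044/(651/8) = -100*(-1/1432) + 41044*(8/651) = 25/358 + 10592/21 = 3792461/7518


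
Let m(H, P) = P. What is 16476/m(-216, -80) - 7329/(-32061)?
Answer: -43970893/213740 ≈ -205.72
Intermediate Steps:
16476/m(-216, -80) - 7329/(-32061) = 16476/(-80) - 7329/(-32061) = 16476*(-1/80) - 7329*(-1/32061) = -4119/20 + 2443/10687 = -43970893/213740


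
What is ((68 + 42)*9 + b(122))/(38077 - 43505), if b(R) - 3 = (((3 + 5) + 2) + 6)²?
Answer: -1249/5428 ≈ -0.23010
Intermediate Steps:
b(R) = 259 (b(R) = 3 + (((3 + 5) + 2) + 6)² = 3 + ((8 + 2) + 6)² = 3 + (10 + 6)² = 3 + 16² = 3 + 256 = 259)
((68 + 42)*9 + b(122))/(38077 - 43505) = ((68 + 42)*9 + 259)/(38077 - 43505) = (110*9 + 259)/(-5428) = (990 + 259)*(-1/5428) = 1249*(-1/5428) = -1249/5428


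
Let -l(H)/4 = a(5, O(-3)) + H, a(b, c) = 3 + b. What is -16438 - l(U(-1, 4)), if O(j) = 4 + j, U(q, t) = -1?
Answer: -16410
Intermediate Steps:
l(H) = -32 - 4*H (l(H) = -4*((3 + 5) + H) = -4*(8 + H) = -32 - 4*H)
-16438 - l(U(-1, 4)) = -16438 - (-32 - 4*(-1)) = -16438 - (-32 + 4) = -16438 - 1*(-28) = -16438 + 28 = -16410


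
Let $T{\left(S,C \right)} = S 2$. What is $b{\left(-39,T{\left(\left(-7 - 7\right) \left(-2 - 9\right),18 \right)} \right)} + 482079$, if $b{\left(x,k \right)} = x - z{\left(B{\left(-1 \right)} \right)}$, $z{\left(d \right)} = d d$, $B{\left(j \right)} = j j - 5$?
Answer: $482024$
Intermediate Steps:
$B{\left(j \right)} = -5 + j^{2}$ ($B{\left(j \right)} = j^{2} - 5 = -5 + j^{2}$)
$z{\left(d \right)} = d^{2}$
$T{\left(S,C \right)} = 2 S$
$b{\left(x,k \right)} = -16 + x$ ($b{\left(x,k \right)} = x - \left(-5 + \left(-1\right)^{2}\right)^{2} = x - \left(-5 + 1\right)^{2} = x - \left(-4\right)^{2} = x - 16 = -16 + x$)
$b{\left(-39,T{\left(\left(-7 - 7\right) \left(-2 - 9\right),18 \right)} \right)} + 482079 = \left(-16 - 39\right) + 482079 = -55 + 482079 = 482024$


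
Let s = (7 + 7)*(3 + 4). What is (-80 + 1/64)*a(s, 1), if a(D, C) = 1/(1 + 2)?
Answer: -5119/192 ≈ -26.661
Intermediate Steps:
s = 98 (s = 14*7 = 98)
a(D, C) = 1/3
(-80 + 1/64)*a(s, 1) = (-80 + 1/64)*(1/3) = -5119/64*1/3 = -5119/192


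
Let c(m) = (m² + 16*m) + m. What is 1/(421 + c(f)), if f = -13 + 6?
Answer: 1/351 ≈ 0.0028490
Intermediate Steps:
f = -7
c(m) = m² + 17*m
1/(421 + c(f)) = 1/(421 - 7*(17 - 7)) = 1/(421 - 7*10) = 1/(421 - 70) = 1/351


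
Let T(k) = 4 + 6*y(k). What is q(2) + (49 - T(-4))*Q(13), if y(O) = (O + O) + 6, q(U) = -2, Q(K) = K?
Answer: 739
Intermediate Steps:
y(O) = 6 + 2*O (y(O) = 2*O + 6 = 6 + 2*O)
T(k) = 40 + 12*k (T(k) = 4 + 6*(6 + 2*k) = 4 + (36 + 12*k) = 40 + 12*k)
q(2) + (49 - T(-4))*Q(13) = -2 + (49 - (40 + 12*(-4)))*13 = -2 + (49 - (40 - 48))*13 = -2 + (49 - 1*(-8))*13 = -2 + (49 + 8)*13 = -2 + 57*13 = -2 + 741 = 739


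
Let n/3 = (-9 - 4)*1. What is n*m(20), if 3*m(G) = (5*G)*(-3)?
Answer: 3900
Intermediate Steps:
m(G) = -5*G (m(G) = ((5*G)*(-3))/3 = (-15*G)/3 = -5*G)
n = -39 (n = 3*((-9 - 4)*1) = 3*(-13*1) = 3*(-13) = -39)
n*m(20) = -(-195)*20 = -39*(-100) = 3900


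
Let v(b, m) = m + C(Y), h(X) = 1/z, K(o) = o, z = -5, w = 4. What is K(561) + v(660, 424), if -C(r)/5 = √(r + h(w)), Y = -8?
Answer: 985 - I*√205 ≈ 985.0 - 14.318*I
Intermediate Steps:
h(X) = -⅕ (h(X) = 1/(-5) = -⅕)
C(r) = -5*√(-⅕ + r) (C(r) = -5*√(r - ⅕) = -5*√(-⅕ + r))
v(b, m) = m - I*√205 (v(b, m) = m - √(-5 + 25*(-8)) = m - √(-5 - 200) = m - √(-205) = m - I*√205)
K(561) + v(660, 424) = 561 + (424 - I*√205) = 985 - I*√205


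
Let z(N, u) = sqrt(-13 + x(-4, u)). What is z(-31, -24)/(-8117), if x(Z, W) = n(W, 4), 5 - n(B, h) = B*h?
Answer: -2*sqrt(22)/8117 ≈ -0.0011557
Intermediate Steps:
n(B, h) = 5 - B*h
x(Z, W) = 5 - 4*W (x(Z, W) = 5 - 1*W*4 = 5 - 4*W)
z(N, u) = sqrt(-8 - 4*u) (z(N, u) = sqrt(-13 + (5 - 4*u)) = sqrt(-8 - 4*u))
z(-31, -24)/(-8117) = (2*sqrt(-2 - 1*(-24)))/(-8117) = (2*sqrt(-2 + 24))*(-1/8117) = (2*sqrt(22))*(-1/8117) = -2*sqrt(22)/8117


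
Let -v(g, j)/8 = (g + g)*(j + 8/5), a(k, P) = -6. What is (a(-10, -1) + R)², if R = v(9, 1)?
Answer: 3617604/25 ≈ 1.4470e+5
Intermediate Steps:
v(g, j) = -16*g*(8/5 + j) (v(g, j) = -8*(g + g)*(j + 8/5) = -8*2*g*(j + 8*(⅕)) = -8*2*g*(j + 8/5) = -8*2*g*(8/5 + j) = -16*g*(8/5 + j))
R = -1872/5 (R = -16/5*9*(8 + 5*1) = -16/5*9*(8 + 5) = -16/5*9*13 = -1872/5 ≈ -374.40)
(a(-10, -1) + R)² = (-6 - 1872/5)² = (-1902/5)² = 3617604/25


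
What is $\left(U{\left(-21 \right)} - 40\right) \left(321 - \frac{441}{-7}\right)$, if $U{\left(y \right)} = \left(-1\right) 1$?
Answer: $-15744$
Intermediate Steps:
$U{\left(y \right)} = -1$
$\left(U{\left(-21 \right)} - 40\right) \left(321 - \frac{441}{-7}\right) = \left(-1 - 40\right) \left(321 - \frac{441}{-7}\right) = - 41 \left(321 - -63\right) = - 41 \left(321 + 63\right) = \left(-41\right) 384 = -15744$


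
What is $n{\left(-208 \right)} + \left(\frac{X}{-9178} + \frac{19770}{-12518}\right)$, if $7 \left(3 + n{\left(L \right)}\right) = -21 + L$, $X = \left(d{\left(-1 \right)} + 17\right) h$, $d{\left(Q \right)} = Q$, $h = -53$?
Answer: $- \frac{7479596893}{201057857} \approx -37.201$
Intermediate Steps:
$X = -848$ ($X = \left(-1 + 17\right) \left(-53\right) = 16 \left(-53\right) = -848$)
$n{\left(L \right)} = -6 + \frac{L}{7}$ ($n{\left(L \right)} = -3 + \frac{-21 + L}{7} = -3 + \left(-3 + \frac{L}{7}\right) = -6 + \frac{L}{7}$)
$n{\left(-208 \right)} + \left(\frac{X}{-9178} + \frac{19770}{-12518}\right) = \left(-6 + \frac{1}{7} \left(-208\right)\right) + \left(- \frac{848}{-9178} + \frac{19770}{-12518}\right) = \left(-6 - \frac{208}{7}\right) + \left(\left(-848\right) \left(- \frac{1}{9178}\right) + 19770 \left(- \frac{1}{12518}\right)\right) = - \frac{250}{7} + \left(\frac{424}{4589} - \frac{9885}{6259}\right) = - \frac{250}{7} - \frac{42708449}{28722551} = - \frac{7479596893}{201057857}$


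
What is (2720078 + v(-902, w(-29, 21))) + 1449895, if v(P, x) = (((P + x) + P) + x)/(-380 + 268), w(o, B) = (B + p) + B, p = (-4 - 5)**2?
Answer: 233519267/56 ≈ 4.1700e+6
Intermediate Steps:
p = 81 (p = (-9)**2 = 81)
w(o, B) = 81 + 2*B (w(o, B) = (B + 81) + B = (81 + B) + B = 81 + 2*B)
v(P, x) = -P/56 - x/56 (v(P, x) = ((x + 2*P) + x)/(-112) = (2*P + 2*x)*(-1/112) = -P/56 - x/56)
(2720078 + v(-902, w(-29, 21))) + 1449895 = (2720078 + (-1/56*(-902) - (81 + 2*21)/56)) + 1449895 = (2720078 + (451/28 - (81 + 42)/56)) + 1449895 = (2720078 + (451/28 - 1/56*123)) + 1449895 = (2720078 + (451/28 - 123/56)) + 1449895 = (2720078 + 779/56) + 1449895 = 152325147/56 + 1449895 = 233519267/56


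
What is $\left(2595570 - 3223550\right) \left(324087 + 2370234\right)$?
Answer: $-1691979701580$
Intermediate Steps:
$\left(2595570 - 3223550\right) \left(324087 + 2370234\right) = \left(2595570 - 3223550\right) 2694321 = \left(-627980\right) 2694321 = -1691979701580$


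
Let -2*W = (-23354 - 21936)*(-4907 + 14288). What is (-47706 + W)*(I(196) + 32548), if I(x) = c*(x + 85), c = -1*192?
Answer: -4545889374756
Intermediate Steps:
c = -192
W = 212432745 (W = -(-23354 - 21936)*(-4907 + 14288)/2 = -(-22645)*9381 = -½*(-424865490) = 212432745)
I(x) = -16320 - 192*x (I(x) = -192*(x + 85) = -192*(85 + x) = -16320 - 192*x)
(-47706 + W)*(I(196) + 32548) = (-47706 + 212432745)*((-16320 - 192*196) + 32548) = 212385039*((-16320 - 37632) + 32548) = 212385039*(-53952 + 32548) = 212385039*(-21404) = -4545889374756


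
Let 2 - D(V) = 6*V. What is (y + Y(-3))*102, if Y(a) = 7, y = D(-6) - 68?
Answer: -2346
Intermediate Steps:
D(V) = 2 - 6*V
y = -30 (y = (2 - 6*(-6)) - 68 = (2 + 36) - 68 = 38 - 68 = -30)
(y + Y(-3))*102 = (-30 + 7)*102 = -23*102 = -2346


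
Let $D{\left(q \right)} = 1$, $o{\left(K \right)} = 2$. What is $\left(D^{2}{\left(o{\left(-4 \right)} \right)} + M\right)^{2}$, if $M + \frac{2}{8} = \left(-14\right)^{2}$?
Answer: $\frac{619369}{16} \approx 38711.0$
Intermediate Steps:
$M = \frac{783}{4}$ ($M = - \frac{1}{4} + \left(-14\right)^{2} = - \frac{1}{4} + 196 = \frac{783}{4} \approx 195.75$)
$\left(D^{2}{\left(o{\left(-4 \right)} \right)} + M\right)^{2} = \left(1^{2} + \frac{783}{4}\right)^{2} = \left(1 + \frac{783}{4}\right)^{2} = \left(\frac{787}{4}\right)^{2} = \frac{619369}{16}$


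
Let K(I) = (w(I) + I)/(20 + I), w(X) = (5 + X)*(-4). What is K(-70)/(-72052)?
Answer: 19/360260 ≈ 5.2740e-5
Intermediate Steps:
w(X) = -20 - 4*X
K(I) = (-20 - 3*I)/(20 + I) (K(I) = ((-20 - 4*I) + I)/(20 + I) = (-20 - 3*I)/(20 + I))
K(-70)/(-72052) = ((-20 - 3*(-70))/(20 - 70))/(-72052) = ((-20 + 210)/(-50))*(-1/72052) = -1/50*190*(-1/72052) = -19/5*(-1/72052) = 19/360260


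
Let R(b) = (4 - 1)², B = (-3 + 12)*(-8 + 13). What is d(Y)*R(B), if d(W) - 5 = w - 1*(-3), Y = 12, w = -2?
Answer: 54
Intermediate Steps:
d(W) = 6 (d(W) = 5 + (-2 - 1*(-3)) = 5 + (-2 + 3) = 5 + 1 = 6)
B = 45 (B = 9*5 = 45)
R(b) = 9 (R(b) = 3² = 9)
d(Y)*R(B) = 6*9 = 54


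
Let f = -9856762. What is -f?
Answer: 9856762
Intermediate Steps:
-f = -1*(-9856762) = 9856762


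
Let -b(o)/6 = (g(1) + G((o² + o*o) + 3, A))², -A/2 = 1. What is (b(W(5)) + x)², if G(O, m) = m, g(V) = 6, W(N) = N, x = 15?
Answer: 6561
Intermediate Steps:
A = -2 (A = -2*1 = -2)
b(o) = -96 (b(o) = -6*(6 - 2)² = -6*4² = -6*16 = -96)
(b(W(5)) + x)² = (-96 + 15)² = (-81)² = 6561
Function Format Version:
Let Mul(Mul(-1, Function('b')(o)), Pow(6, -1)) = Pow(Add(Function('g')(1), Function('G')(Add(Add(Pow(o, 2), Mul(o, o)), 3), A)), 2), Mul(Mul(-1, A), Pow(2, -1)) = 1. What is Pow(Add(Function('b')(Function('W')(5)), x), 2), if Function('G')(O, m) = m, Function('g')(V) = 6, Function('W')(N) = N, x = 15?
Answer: 6561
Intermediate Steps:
A = -2 (A = Mul(-2, 1) = -2)
Function('b')(o) = -96 (Function('b')(o) = Mul(-6, Pow(Add(6, -2), 2)) = Mul(-6, Pow(4, 2)) = Mul(-6, 16) = -96)
Pow(Add(Function('b')(Function('W')(5)), x), 2) = Pow(Add(-96, 15), 2) = Pow(-81, 2) = 6561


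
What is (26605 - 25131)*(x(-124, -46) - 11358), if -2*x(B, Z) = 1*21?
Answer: -16757169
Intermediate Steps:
x(B, Z) = -21/2
(26605 - 25131)*(x(-124, -46) - 11358) = (26605 - 25131)*(-21/2 - 11358) = 1474*(-22737/2) = -16757169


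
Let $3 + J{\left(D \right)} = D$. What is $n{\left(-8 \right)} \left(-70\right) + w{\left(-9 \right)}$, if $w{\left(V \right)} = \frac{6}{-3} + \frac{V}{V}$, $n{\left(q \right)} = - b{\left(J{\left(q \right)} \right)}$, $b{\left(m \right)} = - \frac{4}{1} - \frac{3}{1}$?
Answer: $-491$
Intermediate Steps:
$J{\left(D \right)} = -3 + D$
$b{\left(m \right)} = -7$ ($b{\left(m \right)} = \left(-4\right) 1 - 3 = -4 - 3 = -7$)
$n{\left(q \right)} = 7$ ($n{\left(q \right)} = \left(-1\right) \left(-7\right) = 7$)
$w{\left(V \right)} = -1$ ($w{\left(V \right)} = 6 \left(- \frac{1}{3}\right) + 1 = -2 + 1 = -1$)
$n{\left(-8 \right)} \left(-70\right) + w{\left(-9 \right)} = 7 \left(-70\right) - 1 = -490 - 1 = -491$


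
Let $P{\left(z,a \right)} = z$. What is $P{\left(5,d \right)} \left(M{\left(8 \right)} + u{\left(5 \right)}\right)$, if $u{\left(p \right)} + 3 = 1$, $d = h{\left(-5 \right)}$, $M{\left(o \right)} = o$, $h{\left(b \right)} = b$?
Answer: $30$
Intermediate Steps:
$d = -5$
$u{\left(p \right)} = -2$ ($u{\left(p \right)} = -3 + 1 = -2$)
$P{\left(5,d \right)} \left(M{\left(8 \right)} + u{\left(5 \right)}\right) = 5 \left(8 - 2\right) = 5 \cdot 6 = 30$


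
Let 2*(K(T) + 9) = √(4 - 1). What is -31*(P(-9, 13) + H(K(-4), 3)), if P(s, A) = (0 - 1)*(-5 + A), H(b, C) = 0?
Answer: 248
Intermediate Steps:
K(T) = -9 + √3/2 (K(T) = -9 + √(4 - 1)/2 = -9 + √3/2)
P(s, A) = 5 - A (P(s, A) = -(-5 + A) = 5 - A)
-31*(P(-9, 13) + H(K(-4), 3)) = -31*((5 - 1*13) + 0) = -31*((5 - 13) + 0) = -31*(-8 + 0) = -31*(-8) = 248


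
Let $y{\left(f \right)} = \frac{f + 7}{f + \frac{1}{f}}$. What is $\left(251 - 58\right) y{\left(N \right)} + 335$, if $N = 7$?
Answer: $\frac{17832}{25} \approx 713.28$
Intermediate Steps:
$y{\left(f \right)} = \frac{7 + f}{f + \frac{1}{f}}$
$\left(251 - 58\right) y{\left(N \right)} + 335 = \left(251 - 58\right) \frac{7 \left(7 + 7\right)}{1 + 7^{2}} + 335 = 193 \cdot 7 \frac{1}{1 + 49} \cdot 14 + 335 = 193 \cdot 7 \cdot \frac{1}{50} \cdot 14 + 335 = 193 \cdot \frac{49}{25} + 335 = \frac{9457}{25} + 335 = \frac{17832}{25}$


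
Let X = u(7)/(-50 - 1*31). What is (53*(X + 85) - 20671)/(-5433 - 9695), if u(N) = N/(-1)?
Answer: 1309075/1225368 ≈ 1.0683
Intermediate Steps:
u(N) = -N (u(N) = N*(-1) = -N)
X = 7/81 (X = (-1*7)/(-50 - 1*31) = -7/(-50 - 31) = -7/(-81) = -7*(-1/81) = 7/81 ≈ 0.086420)
(53*(X + 85) - 20671)/(-5433 - 9695) = (53*(7/81 + 85) - 20671)/(-5433 - 9695) = (53*(6892/81) - 20671)/(-15128) = (365276/81 - 20671)*(-1/15128) = -1309075/81*(-1/15128) = 1309075/1225368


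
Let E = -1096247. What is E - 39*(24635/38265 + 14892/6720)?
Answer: -1566213948729/1428560 ≈ -1.0964e+6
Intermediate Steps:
E - 39*(24635/38265 + 14892/6720) = -1096247 - 39*(24635/38265 + 14892/6720) = -1096247 - 39*(24635*(1/38265) + 14892*(1/6720)) = -1096247 - 39*(4927/7653 + 1241/560) = -1096247 - 39*12256493/4285680 = -1096247 - 159334409/1428560 = -1566213948729/1428560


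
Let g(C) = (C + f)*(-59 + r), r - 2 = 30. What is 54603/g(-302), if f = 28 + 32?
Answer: 6067/726 ≈ 8.3568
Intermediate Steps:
r = 32 (r = 2 + 30 = 32)
f = 60
g(C) = -1620 - 27*C (g(C) = (C + 60)*(-59 + 32) = (60 + C)*(-27) = -1620 - 27*C)
54603/g(-302) = 54603/(-1620 - 27*(-302)) = 54603/(-1620 + 8154) = 54603/6534 = 54603*(1/6534) = 6067/726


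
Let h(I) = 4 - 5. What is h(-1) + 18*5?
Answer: 89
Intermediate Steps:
h(I) = -1
h(-1) + 18*5 = -1 + 18*5 = -1 + 90 = 89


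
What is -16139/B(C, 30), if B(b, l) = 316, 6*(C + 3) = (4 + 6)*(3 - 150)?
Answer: -16139/316 ≈ -51.073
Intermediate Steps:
C = -248 (C = -3 + ((4 + 6)*(3 - 150))/6 = -3 + (10*(-147))/6 = -3 + (1/6)*(-1470) = -3 - 245 = -248)
-16139/B(C, 30) = -16139/316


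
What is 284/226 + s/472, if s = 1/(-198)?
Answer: 13270639/10560528 ≈ 1.2566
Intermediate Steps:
s = -1/198 ≈ -0.0050505
284/226 + s/472 = 284/226 - 1/198/472 = 284*(1/226) - 1/198*1/472 = 142/113 - 1/93456 = 13270639/10560528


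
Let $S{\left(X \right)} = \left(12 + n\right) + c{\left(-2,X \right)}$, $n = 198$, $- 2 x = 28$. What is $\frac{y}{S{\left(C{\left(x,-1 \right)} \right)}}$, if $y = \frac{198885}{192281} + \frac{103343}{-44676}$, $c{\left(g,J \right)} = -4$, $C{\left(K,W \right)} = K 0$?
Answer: $- \frac{646206419}{104094780408} \approx -0.0062079$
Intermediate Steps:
$x = -14$ ($x = \left(- \frac{1}{2}\right) 28 = -14$)
$C{\left(K,W \right)} = 0$
$S{\left(X \right)} = 206$ ($S{\left(X \right)} = \left(12 + 198\right) - 4 = 210 - 4 = 206$)
$y = - \frac{646206419}{505314468}$ ($y = 198885 \cdot \frac{1}{192281} + 103343 \left(- \frac{1}{44676}\right) = \frac{198885}{192281} - \frac{6079}{2628} = - \frac{646206419}{505314468} \approx -1.2788$)
$\frac{y}{S{\left(C{\left(x,-1 \right)} \right)}} = - \frac{646206419}{505314468 \cdot 206} = \left(- \frac{646206419}{505314468}\right) \frac{1}{206} = - \frac{646206419}{104094780408}$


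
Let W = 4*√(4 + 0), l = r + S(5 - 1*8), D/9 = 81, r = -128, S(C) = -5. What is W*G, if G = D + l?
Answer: 4768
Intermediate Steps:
D = 729 (D = 9*81 = 729)
l = -133 (l = -128 - 5 = -133)
G = 596 (G = 729 - 133 = 596)
W = 8 (W = 4*√4 = 4*2 = 8)
W*G = 8*596 = 4768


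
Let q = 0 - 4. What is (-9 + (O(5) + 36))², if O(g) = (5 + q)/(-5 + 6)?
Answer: 784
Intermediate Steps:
q = -4
O(g) = 1 (O(g) = (5 - 4)/(-5 + 6) = 1/1 = 1*1 = 1)
(-9 + (O(5) + 36))² = (-9 + (1 + 36))² = (-9 + 37)² = 28² = 784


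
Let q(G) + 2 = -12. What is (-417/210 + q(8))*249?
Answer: -278631/70 ≈ -3980.4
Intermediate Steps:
q(G) = -14 (q(G) = -2 - 12 = -14)
(-417/210 + q(8))*249 = (-417/210 - 14)*249 = (-417*1/210 - 14)*249 = (-139/70 - 14)*249 = -1119/70*249 = -278631/70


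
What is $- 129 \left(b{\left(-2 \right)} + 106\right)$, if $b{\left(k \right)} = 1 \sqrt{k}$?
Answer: $-13674 - 129 i \sqrt{2} \approx -13674.0 - 182.43 i$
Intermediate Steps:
$b{\left(k \right)} = \sqrt{k}$
$- 129 \left(b{\left(-2 \right)} + 106\right) = - 129 \left(\sqrt{-2} + 106\right) = - 129 \left(i \sqrt{2} + 106\right) = - 129 \left(106 + i \sqrt{2}\right) = -13674 - 129 i \sqrt{2}$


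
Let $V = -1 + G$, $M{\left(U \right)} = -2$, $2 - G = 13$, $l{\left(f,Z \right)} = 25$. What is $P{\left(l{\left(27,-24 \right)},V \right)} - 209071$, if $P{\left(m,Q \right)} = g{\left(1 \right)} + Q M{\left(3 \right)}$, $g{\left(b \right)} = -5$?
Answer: $-209052$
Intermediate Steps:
$G = -11$ ($G = 2 - 13 = -11$)
$V = -12$ ($V = -1 - 11 = -12$)
$P{\left(m,Q \right)} = -5 - 2 Q$ ($P{\left(m,Q \right)} = -5 + Q \left(-2\right) = -5 - 2 Q$)
$P{\left(l{\left(27,-24 \right)},V \right)} - 209071 = \left(-5 - -24\right) - 209071 = \left(-5 + 24\right) - 209071 = 19 - 209071 = -209052$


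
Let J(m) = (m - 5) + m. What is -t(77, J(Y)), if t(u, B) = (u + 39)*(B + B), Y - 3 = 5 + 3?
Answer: -3944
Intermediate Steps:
Y = 11 (Y = 3 + (5 + 3) = 3 + 8 = 11)
J(m) = -5 + 2*m (J(m) = (-5 + m) + m = -5 + 2*m)
t(u, B) = 2*B*(39 + u) (t(u, B) = (39 + u)*(2*B) = 2*B*(39 + u))
-t(77, J(Y)) = -2*(-5 + 2*11)*(39 + 77) = -2*(-5 + 22)*116 = -2*17*116 = -1*3944 = -3944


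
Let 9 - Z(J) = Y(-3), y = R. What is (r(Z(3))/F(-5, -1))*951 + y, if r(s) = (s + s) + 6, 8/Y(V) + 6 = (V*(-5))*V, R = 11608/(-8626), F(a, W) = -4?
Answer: -423937178/73321 ≈ -5781.9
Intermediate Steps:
R = -5804/4313 (R = 11608*(-1/8626) = -5804/4313 ≈ -1.3457)
y = -5804/4313 ≈ -1.3457
Y(V) = 8/(-6 - 5*V²) (Y(V) = 8/(-6 + (V*(-5))*V) = 8/(-6 + (-5*V)*V) = 8/(-6 - 5*V²))
Z(J) = 467/51 (Z(J) = 9 - (-8)/(6 + 5*(-3)²) = 9 - (-8)/(6 + 5*9) = 9 - (-8)/(6 + 45) = 9 - (-8)/51 = 9 - 1*(-8/51) = 9 + 8/51 = 467/51)
r(s) = 6 + 2*s (r(s) = 2*s + 6 = 6 + 2*s)
(r(Z(3))/F(-5, -1))*951 + y = ((6 + 2*(467/51))/(-4))*951 - 5804/4313 = ((6 + 934/51)*(-¼))*951 - 5804/4313 = ((1240/51)*(-¼))*951 - 5804/4313 = -310/51*951 - 5804/4313 = -98270/17 - 5804/4313 = -423937178/73321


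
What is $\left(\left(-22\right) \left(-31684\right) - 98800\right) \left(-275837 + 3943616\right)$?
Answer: $2194241451192$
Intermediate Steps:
$\left(\left(-22\right) \left(-31684\right) - 98800\right) \left(-275837 + 3943616\right) = \left(697048 - 98800\right) 3667779 = 598248 \cdot 3667779 = 2194241451192$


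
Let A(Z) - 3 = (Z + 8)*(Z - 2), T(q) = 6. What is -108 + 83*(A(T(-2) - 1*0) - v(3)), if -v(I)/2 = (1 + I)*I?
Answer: 6781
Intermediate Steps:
A(Z) = 3 + (-2 + Z)*(8 + Z) (A(Z) = 3 + (Z + 8)*(Z - 2) = 3 + (8 + Z)*(-2 + Z) = 3 + (-2 + Z)*(8 + Z))
v(I) = -2*I*(1 + I) (v(I) = -2*(1 + I)*I = -2*I*(1 + I))
-108 + 83*(A(T(-2) - 1*0) - v(3)) = -108 + 83*((-13 + (6 - 1*0)² + 6*(6 - 1*0)) - (-2)*3*(1 + 3)) = -108 + 83*((-13 + (6 + 0)² + 6*(6 + 0)) - (-2)*3*4) = -108 + 83*((-13 + 6² + 6*6) - 1*(-24)) = -108 + 83*((-13 + 36 + 36) + 24) = -108 + 83*(59 + 24) = -108 + 83*83 = -108 + 6889 = 6781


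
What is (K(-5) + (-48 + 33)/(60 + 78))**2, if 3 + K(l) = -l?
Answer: 7569/2116 ≈ 3.5770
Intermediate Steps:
K(l) = -3 - l
(K(-5) + (-48 + 33)/(60 + 78))**2 = ((-3 - 1*(-5)) + (-48 + 33)/(60 + 78))**2 = ((-3 + 5) - 15/138)**2 = (2 - 15*1/138)**2 = (2 - 5/46)**2 = (87/46)**2 = 7569/2116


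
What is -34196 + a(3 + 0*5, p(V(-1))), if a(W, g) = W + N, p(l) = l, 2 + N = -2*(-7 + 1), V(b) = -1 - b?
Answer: -34183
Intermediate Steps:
N = 10 (N = -2 - 2*(-7 + 1) = -2 - 2*(-6) = -2 + 12 = 10)
a(W, g) = 10 + W (a(W, g) = W + 10 = 10 + W)
-34196 + a(3 + 0*5, p(V(-1))) = -34196 + (10 + (3 + 0*5)) = -34196 + (10 + (3 + 0)) = -34196 + (10 + 3) = -34196 + 13 = -34183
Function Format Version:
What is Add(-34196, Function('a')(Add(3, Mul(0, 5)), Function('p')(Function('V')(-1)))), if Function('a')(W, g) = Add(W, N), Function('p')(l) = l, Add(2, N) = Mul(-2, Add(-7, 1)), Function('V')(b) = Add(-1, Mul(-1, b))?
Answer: -34183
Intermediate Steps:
N = 10 (N = Add(-2, Mul(-2, Add(-7, 1))) = Add(-2, Mul(-2, -6)) = Add(-2, 12) = 10)
Function('a')(W, g) = Add(10, W) (Function('a')(W, g) = Add(W, 10) = Add(10, W))
Add(-34196, Function('a')(Add(3, Mul(0, 5)), Function('p')(Function('V')(-1)))) = Add(-34196, Add(10, Add(3, Mul(0, 5)))) = Add(-34196, Add(10, Add(3, 0))) = Add(-34196, Add(10, 3)) = Add(-34196, 13) = -34183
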